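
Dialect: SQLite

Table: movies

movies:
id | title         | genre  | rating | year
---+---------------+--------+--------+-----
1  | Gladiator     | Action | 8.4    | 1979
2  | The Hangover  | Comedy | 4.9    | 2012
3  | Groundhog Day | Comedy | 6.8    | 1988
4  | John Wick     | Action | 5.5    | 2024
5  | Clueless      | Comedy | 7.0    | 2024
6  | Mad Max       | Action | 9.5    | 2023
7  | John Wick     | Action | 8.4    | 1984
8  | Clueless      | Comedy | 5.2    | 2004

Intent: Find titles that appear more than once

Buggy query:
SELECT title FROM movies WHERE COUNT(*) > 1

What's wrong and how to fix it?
Bug: WHERE can't reference COUNT(*); aggregates are computed after WHERE

Fix: Group first, then use HAVING for the count condition

Corrected query:
SELECT title FROM movies GROUP BY title HAVING COUNT(*) > 1

Result:
title    
---------
Clueless 
John Wick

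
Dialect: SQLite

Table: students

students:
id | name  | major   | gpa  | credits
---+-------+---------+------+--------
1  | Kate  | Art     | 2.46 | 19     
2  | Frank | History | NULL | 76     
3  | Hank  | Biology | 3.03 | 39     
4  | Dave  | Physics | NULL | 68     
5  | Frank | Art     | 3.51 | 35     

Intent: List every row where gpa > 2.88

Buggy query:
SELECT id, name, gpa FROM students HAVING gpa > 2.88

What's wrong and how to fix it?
Bug: This is a non-aggregate query (no GROUP BY, no aggregates), so in SQLite the HAVING clause is invalid here; a row-level condition belongs in WHERE

Fix: Use WHERE for row-level filtering

Corrected query:
SELECT id, name, gpa FROM students WHERE gpa > 2.88

Result:
id | name  | gpa 
---+-------+-----
3  | Hank  | 3.03
5  | Frank | 3.51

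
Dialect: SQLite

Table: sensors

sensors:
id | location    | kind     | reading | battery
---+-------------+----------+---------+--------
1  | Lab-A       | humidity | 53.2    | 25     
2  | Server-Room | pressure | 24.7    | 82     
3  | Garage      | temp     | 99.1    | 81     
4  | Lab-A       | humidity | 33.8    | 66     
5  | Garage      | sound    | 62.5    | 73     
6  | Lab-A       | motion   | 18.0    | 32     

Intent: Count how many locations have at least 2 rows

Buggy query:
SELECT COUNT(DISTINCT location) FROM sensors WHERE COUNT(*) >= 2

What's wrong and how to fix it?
Bug: WHERE filters individual rows, not groups, so a group-level COUNT is invalid there

Fix: Use a subquery that GROUPs and filters with HAVING, then count its rows

Corrected query:
SELECT COUNT(*) FROM (SELECT location FROM sensors GROUP BY location HAVING COUNT(*) >= 2)

Result:
COUNT(*)
--------
2       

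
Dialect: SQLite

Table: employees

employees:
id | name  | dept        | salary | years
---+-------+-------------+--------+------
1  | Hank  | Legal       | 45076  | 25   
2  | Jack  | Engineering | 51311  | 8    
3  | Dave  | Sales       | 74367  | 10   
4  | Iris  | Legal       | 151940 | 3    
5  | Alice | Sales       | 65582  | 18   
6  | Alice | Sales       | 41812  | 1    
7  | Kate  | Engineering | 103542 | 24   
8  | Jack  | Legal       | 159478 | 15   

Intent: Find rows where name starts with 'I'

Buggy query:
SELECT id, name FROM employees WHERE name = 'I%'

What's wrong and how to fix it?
Bug: '=' compares the literal string including the % character; pattern matching needs LIKE

Fix: Use LIKE for wildcard pattern matching

Corrected query:
SELECT id, name FROM employees WHERE name LIKE 'I%'

Result:
id | name
---+-----
4  | Iris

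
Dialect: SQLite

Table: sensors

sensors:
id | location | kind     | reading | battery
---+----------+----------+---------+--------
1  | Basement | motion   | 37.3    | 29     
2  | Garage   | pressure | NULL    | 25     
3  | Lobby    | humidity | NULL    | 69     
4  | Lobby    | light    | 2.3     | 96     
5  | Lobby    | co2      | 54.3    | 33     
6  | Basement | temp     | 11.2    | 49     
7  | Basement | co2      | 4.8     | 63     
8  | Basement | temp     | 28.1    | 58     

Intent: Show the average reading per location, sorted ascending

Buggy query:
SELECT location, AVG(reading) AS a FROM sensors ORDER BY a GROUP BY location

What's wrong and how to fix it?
Bug: GROUP BY must precede ORDER BY

Fix: Reorder: SELECT … FROM … GROUP BY … ORDER BY …

Corrected query:
SELECT location, AVG(reading) AS a FROM sensors GROUP BY location ORDER BY a

Result:
location | a    
---------+------
Garage   | NULL 
Basement | 20.35
Lobby    | 28.3 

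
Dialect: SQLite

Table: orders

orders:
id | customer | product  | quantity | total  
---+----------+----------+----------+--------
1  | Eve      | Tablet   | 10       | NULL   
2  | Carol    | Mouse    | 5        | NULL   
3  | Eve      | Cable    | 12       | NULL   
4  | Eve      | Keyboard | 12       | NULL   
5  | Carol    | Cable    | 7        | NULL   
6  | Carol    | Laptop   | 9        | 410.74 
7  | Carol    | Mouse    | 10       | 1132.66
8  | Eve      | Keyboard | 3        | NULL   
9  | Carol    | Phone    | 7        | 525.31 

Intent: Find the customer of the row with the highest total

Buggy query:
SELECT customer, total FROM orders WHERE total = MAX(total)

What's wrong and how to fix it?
Bug: WHERE is evaluated per row; an aggregate over the whole table isn't defined there

Fix: Use a subquery: WHERE total = (SELECT MAX(total) FROM orders)

Corrected query:
SELECT customer, total FROM orders WHERE total = (SELECT MAX(total) FROM orders)

Result:
customer | total  
---------+--------
Carol    | 1132.66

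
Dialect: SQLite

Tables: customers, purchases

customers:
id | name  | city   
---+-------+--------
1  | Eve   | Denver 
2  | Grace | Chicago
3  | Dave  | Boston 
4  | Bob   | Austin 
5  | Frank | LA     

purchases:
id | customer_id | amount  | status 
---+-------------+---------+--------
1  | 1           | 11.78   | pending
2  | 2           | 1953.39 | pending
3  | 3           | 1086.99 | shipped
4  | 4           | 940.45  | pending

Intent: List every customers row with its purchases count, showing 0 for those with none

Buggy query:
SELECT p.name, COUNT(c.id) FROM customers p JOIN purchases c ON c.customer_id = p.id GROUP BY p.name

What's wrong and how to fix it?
Bug: INNER JOIN drops customers rows that have no matching purchases rows

Fix: Switch to LEFT JOIN to retain unmatched parent rows

Corrected query:
SELECT p.name, COUNT(c.id) FROM customers p LEFT JOIN purchases c ON c.customer_id = p.id GROUP BY p.name

Result:
name  | COUNT(c.id)
------+------------
Bob   | 1          
Dave  | 1          
Eve   | 1          
Frank | 0          
Grace | 1          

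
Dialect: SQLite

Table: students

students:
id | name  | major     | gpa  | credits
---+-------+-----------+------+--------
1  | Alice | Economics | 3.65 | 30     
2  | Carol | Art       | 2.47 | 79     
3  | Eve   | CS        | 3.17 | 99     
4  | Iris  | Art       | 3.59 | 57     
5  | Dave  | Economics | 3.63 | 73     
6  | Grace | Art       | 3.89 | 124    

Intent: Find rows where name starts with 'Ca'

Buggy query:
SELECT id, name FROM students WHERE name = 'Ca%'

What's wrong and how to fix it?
Bug: '=' compares the literal string including the % character; pattern matching needs LIKE

Fix: Use LIKE for wildcard pattern matching

Corrected query:
SELECT id, name FROM students WHERE name LIKE 'Ca%'

Result:
id | name 
---+------
2  | Carol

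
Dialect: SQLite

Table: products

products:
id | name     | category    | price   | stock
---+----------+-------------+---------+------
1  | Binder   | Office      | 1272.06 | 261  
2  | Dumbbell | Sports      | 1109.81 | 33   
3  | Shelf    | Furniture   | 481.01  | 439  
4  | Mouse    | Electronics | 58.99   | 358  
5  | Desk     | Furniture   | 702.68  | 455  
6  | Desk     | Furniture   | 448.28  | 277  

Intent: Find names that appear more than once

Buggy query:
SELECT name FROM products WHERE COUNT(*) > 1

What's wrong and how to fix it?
Bug: WHERE can't reference COUNT(*); aggregates are computed after WHERE

Fix: Group first, then use HAVING for the count condition

Corrected query:
SELECT name FROM products GROUP BY name HAVING COUNT(*) > 1

Result:
name
----
Desk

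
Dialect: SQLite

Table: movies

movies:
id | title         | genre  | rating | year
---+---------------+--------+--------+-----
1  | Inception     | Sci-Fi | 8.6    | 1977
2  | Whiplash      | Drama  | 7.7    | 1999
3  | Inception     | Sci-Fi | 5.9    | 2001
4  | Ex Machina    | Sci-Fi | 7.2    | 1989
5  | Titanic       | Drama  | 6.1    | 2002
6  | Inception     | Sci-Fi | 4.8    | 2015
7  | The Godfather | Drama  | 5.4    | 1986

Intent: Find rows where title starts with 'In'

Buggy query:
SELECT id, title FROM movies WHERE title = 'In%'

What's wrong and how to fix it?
Bug: Wildcards only work with LIKE; '=' treats '%' as a literal character

Fix: Use LIKE for wildcard pattern matching

Corrected query:
SELECT id, title FROM movies WHERE title LIKE 'In%'

Result:
id | title    
---+----------
1  | Inception
3  | Inception
6  | Inception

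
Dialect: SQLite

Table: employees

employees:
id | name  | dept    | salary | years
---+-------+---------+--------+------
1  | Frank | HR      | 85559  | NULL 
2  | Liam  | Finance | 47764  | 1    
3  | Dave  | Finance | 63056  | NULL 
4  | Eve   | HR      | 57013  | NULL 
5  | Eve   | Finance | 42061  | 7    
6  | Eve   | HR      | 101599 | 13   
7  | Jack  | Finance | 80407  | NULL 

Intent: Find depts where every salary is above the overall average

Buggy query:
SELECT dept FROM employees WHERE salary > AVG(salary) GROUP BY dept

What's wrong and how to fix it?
Bug: WHERE evaluates per row before aggregation, so AVG() is unavailable

Fix: Use a subquery for AVG and a HAVING MIN(...) filter so the condition holds for every row in the group

Corrected query:
SELECT dept FROM employees GROUP BY dept HAVING MIN(salary) > (SELECT AVG(salary) FROM employees)

Result:
(no rows)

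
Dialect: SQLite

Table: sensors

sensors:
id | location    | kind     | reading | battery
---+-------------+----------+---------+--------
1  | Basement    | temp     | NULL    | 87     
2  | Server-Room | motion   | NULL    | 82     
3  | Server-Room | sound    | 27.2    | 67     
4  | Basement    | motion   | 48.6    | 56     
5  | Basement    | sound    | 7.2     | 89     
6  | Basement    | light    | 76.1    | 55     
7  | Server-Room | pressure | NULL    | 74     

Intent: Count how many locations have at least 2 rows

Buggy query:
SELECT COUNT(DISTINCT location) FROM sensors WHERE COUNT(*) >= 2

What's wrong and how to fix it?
Bug: WHERE filters individual rows, not groups, so a group-level COUNT is invalid there

Fix: Use a subquery that GROUPs and filters with HAVING, then count its rows

Corrected query:
SELECT COUNT(*) FROM (SELECT location FROM sensors GROUP BY location HAVING COUNT(*) >= 2)

Result:
COUNT(*)
--------
2       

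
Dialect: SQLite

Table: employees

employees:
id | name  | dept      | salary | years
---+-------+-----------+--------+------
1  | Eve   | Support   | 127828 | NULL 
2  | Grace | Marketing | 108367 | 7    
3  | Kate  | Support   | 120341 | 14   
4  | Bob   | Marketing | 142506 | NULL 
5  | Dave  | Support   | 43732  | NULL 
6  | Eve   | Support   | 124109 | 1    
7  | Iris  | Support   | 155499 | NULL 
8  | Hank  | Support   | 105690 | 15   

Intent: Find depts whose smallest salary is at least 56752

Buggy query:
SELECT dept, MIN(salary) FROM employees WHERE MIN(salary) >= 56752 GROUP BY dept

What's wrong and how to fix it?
Bug: Aggregates like MIN are computed per group after WHERE runs

Fix: Use HAVING for the per-group MIN condition

Corrected query:
SELECT dept, MIN(salary) FROM employees GROUP BY dept HAVING MIN(salary) >= 56752

Result:
dept      | MIN(salary)
----------+------------
Marketing | 108367     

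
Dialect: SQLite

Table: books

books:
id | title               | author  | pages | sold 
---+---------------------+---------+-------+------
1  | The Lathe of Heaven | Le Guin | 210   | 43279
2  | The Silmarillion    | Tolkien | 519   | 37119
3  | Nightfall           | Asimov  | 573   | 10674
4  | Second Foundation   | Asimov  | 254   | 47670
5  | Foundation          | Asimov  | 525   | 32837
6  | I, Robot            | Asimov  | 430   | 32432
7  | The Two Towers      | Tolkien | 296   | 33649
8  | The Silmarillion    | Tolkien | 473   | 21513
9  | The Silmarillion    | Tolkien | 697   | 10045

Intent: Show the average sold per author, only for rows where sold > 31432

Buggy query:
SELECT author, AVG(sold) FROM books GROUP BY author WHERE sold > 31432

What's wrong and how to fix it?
Bug: Row-level WHERE must come before GROUP BY in the clause order

Fix: Move the WHERE clause before GROUP BY

Corrected query:
SELECT author, AVG(sold) FROM books WHERE sold > 31432 GROUP BY author

Result:
author  | AVG(sold)   
--------+-------------
Asimov  | 37646.333333
Le Guin | 43279       
Tolkien | 35384       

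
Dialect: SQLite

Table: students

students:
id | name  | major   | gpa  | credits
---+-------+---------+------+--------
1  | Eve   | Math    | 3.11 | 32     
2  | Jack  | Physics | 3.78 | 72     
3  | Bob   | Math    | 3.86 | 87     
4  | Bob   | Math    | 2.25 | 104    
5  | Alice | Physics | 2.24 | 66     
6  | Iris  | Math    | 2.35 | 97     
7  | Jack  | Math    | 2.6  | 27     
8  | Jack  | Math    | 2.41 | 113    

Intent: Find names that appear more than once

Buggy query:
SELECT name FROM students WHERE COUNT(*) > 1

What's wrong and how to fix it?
Bug: COUNT(*) is an aggregate and cannot be used in WHERE

Fix: Group first, then use HAVING for the count condition

Corrected query:
SELECT name FROM students GROUP BY name HAVING COUNT(*) > 1

Result:
name
----
Bob 
Jack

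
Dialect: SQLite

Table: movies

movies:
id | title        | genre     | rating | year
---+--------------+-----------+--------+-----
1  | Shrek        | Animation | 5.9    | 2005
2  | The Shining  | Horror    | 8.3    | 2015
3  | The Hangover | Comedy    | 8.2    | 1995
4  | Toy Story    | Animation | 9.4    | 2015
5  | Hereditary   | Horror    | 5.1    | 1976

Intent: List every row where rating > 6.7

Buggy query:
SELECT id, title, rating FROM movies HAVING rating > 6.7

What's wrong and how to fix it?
Bug: This is a non-aggregate query (no GROUP BY, no aggregates), so in SQLite the HAVING clause is invalid here; a row-level condition belongs in WHERE

Fix: Use WHERE for row-level filtering

Corrected query:
SELECT id, title, rating FROM movies WHERE rating > 6.7

Result:
id | title        | rating
---+--------------+-------
2  | The Shining  | 8.3   
3  | The Hangover | 8.2   
4  | Toy Story    | 9.4   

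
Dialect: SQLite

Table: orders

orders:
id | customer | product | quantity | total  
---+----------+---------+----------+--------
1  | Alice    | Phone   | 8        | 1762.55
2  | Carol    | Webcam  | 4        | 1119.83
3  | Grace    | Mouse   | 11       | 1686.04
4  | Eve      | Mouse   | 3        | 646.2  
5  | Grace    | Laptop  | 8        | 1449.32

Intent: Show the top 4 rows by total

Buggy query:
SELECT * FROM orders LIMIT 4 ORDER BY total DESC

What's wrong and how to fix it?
Bug: ORDER BY cannot follow LIMIT; LIMIT is the final clause

Fix: Sort with ORDER BY, then apply LIMIT

Corrected query:
SELECT * FROM orders ORDER BY total DESC LIMIT 4

Result:
id | customer | product | quantity | total  
---+----------+---------+----------+--------
1  | Alice    | Phone   | 8        | 1762.55
3  | Grace    | Mouse   | 11       | 1686.04
5  | Grace    | Laptop  | 8        | 1449.32
2  | Carol    | Webcam  | 4        | 1119.83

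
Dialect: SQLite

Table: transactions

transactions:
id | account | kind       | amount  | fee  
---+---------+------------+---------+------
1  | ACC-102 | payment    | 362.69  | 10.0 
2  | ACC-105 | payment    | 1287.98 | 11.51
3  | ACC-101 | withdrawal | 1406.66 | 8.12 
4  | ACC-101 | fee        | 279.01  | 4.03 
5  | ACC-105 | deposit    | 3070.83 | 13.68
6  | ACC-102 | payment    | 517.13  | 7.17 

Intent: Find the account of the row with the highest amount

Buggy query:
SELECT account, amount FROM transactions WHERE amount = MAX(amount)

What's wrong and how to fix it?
Bug: WHERE is evaluated per row; an aggregate over the whole table isn't defined there

Fix: Use a subquery: WHERE amount = (SELECT MAX(amount) FROM transactions)

Corrected query:
SELECT account, amount FROM transactions WHERE amount = (SELECT MAX(amount) FROM transactions)

Result:
account | amount 
--------+--------
ACC-105 | 3070.83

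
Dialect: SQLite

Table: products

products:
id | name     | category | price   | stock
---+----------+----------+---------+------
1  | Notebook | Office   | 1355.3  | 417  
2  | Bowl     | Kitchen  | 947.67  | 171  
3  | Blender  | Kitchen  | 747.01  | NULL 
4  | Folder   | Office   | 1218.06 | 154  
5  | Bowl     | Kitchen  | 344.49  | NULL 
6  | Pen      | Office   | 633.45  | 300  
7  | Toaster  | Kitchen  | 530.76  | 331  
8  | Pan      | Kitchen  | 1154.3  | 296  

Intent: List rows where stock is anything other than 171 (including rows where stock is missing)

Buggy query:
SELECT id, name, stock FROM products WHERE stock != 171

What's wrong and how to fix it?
Bug: Inequality against NULL is unknown, not true; rows with NULL are dropped

Fix: Add an explicit OR stock IS NULL to include the missing-value rows

Corrected query:
SELECT id, name, stock FROM products WHERE stock != 171 OR stock IS NULL

Result:
id | name     | stock
---+----------+------
1  | Notebook | 417  
3  | Blender  | NULL 
4  | Folder   | 154  
5  | Bowl     | NULL 
6  | Pen      | 300  
7  | Toaster  | 331  
8  | Pan      | 296  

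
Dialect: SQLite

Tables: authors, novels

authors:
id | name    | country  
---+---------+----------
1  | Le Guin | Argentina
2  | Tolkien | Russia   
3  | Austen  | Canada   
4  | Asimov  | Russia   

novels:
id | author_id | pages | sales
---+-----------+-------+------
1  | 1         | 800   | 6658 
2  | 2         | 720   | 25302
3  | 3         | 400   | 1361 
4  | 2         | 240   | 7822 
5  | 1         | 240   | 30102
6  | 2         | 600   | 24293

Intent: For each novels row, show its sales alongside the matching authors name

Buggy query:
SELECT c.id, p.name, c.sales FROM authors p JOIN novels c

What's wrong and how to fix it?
Bug: Missing join condition: each novels row is matched to all authors rows instead of just its own

Fix: Specify the join condition linking the foreign key to the parent id

Corrected query:
SELECT c.id, p.name, c.sales FROM authors p JOIN novels c ON c.author_id = p.id

Result:
id | name    | sales
---+---------+------
1  | Le Guin | 6658 
2  | Tolkien | 25302
3  | Austen  | 1361 
4  | Tolkien | 7822 
5  | Le Guin | 30102
6  | Tolkien | 24293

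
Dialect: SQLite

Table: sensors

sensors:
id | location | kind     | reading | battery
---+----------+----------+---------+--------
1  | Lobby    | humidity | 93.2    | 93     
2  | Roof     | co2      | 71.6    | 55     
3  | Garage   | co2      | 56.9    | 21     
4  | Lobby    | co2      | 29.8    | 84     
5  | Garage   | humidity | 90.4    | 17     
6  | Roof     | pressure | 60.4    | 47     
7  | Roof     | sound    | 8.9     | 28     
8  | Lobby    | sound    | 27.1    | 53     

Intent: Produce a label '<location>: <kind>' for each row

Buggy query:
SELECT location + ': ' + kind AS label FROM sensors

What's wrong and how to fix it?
Bug: SQLite uses || for string concatenation; + coerces text to numbers (yielding 0)

Fix: Use the || operator for string concatenation

Corrected query:
SELECT location || ': ' || kind AS label FROM sensors

Result:
label           
----------------
Lobby: humidity 
Roof: co2       
Garage: co2     
Lobby: co2      
Garage: humidity
Roof: pressure  
Roof: sound     
Lobby: sound    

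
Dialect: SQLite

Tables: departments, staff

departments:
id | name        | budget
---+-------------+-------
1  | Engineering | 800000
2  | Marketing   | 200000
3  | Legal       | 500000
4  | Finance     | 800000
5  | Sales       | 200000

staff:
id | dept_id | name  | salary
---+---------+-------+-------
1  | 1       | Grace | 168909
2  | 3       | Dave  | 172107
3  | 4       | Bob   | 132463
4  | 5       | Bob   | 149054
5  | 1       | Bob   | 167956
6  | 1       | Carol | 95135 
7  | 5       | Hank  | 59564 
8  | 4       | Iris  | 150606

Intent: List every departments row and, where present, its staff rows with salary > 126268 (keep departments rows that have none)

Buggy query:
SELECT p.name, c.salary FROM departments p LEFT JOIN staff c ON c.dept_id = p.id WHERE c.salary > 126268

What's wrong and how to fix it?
Bug: A WHERE condition on the right-hand table after LEFT JOIN drops unmatched parents

Fix: Put 'c.salary > 126268' in the JOIN's ON clause instead of WHERE

Corrected query:
SELECT p.name, c.salary FROM departments p LEFT JOIN staff c ON c.dept_id = p.id AND c.salary > 126268

Result:
name        | salary
------------+-------
Engineering | 167956
Engineering | 168909
Marketing   | NULL  
Legal       | 172107
Finance     | 132463
Finance     | 150606
Sales       | 149054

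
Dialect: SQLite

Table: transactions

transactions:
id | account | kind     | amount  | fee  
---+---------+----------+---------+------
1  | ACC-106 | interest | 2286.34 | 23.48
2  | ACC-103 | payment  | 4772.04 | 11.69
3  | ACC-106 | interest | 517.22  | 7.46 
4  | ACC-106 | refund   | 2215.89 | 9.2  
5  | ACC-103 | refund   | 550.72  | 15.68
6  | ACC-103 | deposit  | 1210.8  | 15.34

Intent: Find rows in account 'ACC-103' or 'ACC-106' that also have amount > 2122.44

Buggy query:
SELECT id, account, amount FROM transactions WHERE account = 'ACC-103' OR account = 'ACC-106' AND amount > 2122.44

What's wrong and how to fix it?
Bug: Without parentheses, AND is evaluated before OR, so the amount filter only applies to the 'ACC-106' branch

Fix: Add parentheses around the OR so the AND applies to both alternatives

Corrected query:
SELECT id, account, amount FROM transactions WHERE (account = 'ACC-103' OR account = 'ACC-106') AND amount > 2122.44

Result:
id | account | amount 
---+---------+--------
1  | ACC-106 | 2286.34
2  | ACC-103 | 4772.04
4  | ACC-106 | 2215.89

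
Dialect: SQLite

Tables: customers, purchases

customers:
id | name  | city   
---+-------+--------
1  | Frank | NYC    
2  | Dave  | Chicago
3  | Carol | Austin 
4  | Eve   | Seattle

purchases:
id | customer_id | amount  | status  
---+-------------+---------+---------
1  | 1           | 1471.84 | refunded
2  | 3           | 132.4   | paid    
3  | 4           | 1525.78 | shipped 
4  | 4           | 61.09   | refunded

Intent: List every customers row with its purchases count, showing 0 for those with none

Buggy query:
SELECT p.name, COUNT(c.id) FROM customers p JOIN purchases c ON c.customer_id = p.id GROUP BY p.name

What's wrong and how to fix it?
Bug: INNER JOIN drops customers rows that have no matching purchases rows

Fix: Use LEFT JOIN so parents without children still appear (COUNT(c.id) gives 0)

Corrected query:
SELECT p.name, COUNT(c.id) FROM customers p LEFT JOIN purchases c ON c.customer_id = p.id GROUP BY p.name

Result:
name  | COUNT(c.id)
------+------------
Carol | 1          
Dave  | 0          
Eve   | 2          
Frank | 1          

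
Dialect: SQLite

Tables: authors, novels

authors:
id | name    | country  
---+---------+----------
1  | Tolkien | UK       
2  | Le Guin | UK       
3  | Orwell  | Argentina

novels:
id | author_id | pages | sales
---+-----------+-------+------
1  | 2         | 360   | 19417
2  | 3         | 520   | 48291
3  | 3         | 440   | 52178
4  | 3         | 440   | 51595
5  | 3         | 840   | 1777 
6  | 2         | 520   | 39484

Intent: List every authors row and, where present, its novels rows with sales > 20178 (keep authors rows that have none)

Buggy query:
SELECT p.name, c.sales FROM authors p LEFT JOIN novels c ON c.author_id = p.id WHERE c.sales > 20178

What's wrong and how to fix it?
Bug: Filtering c.sales in WHERE discards the NULL rows produced by LEFT JOIN, turning it into an inner join

Fix: Put 'c.sales > 20178' in the JOIN's ON clause instead of WHERE

Corrected query:
SELECT p.name, c.sales FROM authors p LEFT JOIN novels c ON c.author_id = p.id AND c.sales > 20178

Result:
name    | sales
--------+------
Tolkien | NULL 
Le Guin | 39484
Orwell  | 48291
Orwell  | 51595
Orwell  | 52178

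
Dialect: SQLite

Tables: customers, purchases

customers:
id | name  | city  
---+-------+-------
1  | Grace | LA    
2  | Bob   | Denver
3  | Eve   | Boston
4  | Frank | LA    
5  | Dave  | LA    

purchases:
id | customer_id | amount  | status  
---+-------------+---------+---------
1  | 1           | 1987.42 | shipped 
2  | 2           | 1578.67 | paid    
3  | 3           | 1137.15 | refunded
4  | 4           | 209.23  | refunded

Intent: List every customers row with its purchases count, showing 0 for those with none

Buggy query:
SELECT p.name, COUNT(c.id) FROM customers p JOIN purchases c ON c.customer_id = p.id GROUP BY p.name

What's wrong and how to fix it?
Bug: INNER JOIN drops customers rows that have no matching purchases rows

Fix: Switch to LEFT JOIN to retain unmatched parent rows

Corrected query:
SELECT p.name, COUNT(c.id) FROM customers p LEFT JOIN purchases c ON c.customer_id = p.id GROUP BY p.name

Result:
name  | COUNT(c.id)
------+------------
Bob   | 1          
Dave  | 0          
Eve   | 1          
Frank | 1          
Grace | 1          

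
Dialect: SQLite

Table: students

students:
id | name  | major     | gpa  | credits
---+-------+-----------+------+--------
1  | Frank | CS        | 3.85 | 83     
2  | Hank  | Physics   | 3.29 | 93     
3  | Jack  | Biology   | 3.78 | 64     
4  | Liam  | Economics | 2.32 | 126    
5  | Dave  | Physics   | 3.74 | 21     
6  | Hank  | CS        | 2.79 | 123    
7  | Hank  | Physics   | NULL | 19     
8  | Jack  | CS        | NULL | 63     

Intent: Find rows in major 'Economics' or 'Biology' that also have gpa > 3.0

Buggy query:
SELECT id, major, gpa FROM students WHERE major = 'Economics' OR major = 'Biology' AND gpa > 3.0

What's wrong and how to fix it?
Bug: Without parentheses, AND is evaluated before OR, so the gpa filter only applies to the 'Biology' branch

Fix: Group the OR with parentheses (or use IN), then AND the threshold

Corrected query:
SELECT id, major, gpa FROM students WHERE (major = 'Economics' OR major = 'Biology') AND gpa > 3.0

Result:
id | major   | gpa 
---+---------+-----
3  | Biology | 3.78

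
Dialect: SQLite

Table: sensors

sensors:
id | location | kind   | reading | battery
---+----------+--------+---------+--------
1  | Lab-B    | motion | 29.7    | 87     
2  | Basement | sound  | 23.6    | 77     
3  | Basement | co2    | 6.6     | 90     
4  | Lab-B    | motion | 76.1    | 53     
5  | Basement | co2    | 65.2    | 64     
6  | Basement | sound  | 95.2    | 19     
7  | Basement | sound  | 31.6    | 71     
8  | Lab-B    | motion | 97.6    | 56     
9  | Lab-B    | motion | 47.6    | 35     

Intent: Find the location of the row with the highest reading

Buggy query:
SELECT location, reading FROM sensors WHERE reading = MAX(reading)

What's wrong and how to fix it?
Bug: MAX(reading) is an aggregate and cannot be used directly in WHERE

Fix: Wrap MAX in a scalar subquery so WHERE compares against a single value

Corrected query:
SELECT location, reading FROM sensors WHERE reading = (SELECT MAX(reading) FROM sensors)

Result:
location | reading
---------+--------
Lab-B    | 97.6   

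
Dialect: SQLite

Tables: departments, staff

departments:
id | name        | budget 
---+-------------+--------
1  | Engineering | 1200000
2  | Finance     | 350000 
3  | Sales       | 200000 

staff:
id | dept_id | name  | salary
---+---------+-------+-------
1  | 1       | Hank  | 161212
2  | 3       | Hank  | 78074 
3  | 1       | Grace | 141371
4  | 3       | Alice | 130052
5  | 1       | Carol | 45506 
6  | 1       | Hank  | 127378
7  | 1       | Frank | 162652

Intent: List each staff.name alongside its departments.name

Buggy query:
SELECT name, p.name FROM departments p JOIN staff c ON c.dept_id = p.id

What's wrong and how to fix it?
Bug: Both tables have a 'name' column; the unqualified reference is ambiguous

Fix: Qualify the column with its table alias (c.name)

Corrected query:
SELECT c.name, p.name FROM departments p JOIN staff c ON c.dept_id = p.id

Result:
name  | name       
------+------------
Hank  | Engineering
Hank  | Sales      
Grace | Engineering
Alice | Sales      
Carol | Engineering
Hank  | Engineering
Frank | Engineering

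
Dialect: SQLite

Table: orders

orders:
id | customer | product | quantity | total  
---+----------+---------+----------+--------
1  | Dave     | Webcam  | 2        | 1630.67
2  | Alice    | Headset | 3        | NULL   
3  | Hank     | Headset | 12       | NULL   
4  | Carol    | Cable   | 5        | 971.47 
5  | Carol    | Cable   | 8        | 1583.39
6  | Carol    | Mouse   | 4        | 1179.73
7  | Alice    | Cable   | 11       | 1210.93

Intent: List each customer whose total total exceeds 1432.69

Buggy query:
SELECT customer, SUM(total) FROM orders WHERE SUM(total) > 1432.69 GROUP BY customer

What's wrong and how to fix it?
Bug: Aggregate functions cannot appear in a WHERE clause

Fix: Use HAVING (which filters groups after aggregation) instead of WHERE

Corrected query:
SELECT customer, SUM(total) FROM orders GROUP BY customer HAVING SUM(total) > 1432.69

Result:
customer | SUM(total)
---------+-----------
Carol    | 3734.59   
Dave     | 1630.67   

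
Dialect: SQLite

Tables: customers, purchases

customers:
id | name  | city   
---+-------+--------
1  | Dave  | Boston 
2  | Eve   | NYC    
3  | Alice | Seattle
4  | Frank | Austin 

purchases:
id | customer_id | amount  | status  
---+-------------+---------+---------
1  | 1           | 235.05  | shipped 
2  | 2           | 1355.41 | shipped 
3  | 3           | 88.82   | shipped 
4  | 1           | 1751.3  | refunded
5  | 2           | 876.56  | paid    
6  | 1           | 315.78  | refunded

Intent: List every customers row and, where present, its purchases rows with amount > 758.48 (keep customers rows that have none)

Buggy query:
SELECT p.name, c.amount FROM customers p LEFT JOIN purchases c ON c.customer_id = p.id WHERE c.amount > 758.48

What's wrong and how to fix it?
Bug: A WHERE condition on the right-hand table after LEFT JOIN drops unmatched parents

Fix: Move the right-table condition into the ON clause so unmatched parents are kept

Corrected query:
SELECT p.name, c.amount FROM customers p LEFT JOIN purchases c ON c.customer_id = p.id AND c.amount > 758.48

Result:
name  | amount 
------+--------
Dave  | 1751.3 
Eve   | 876.56 
Eve   | 1355.41
Alice | NULL   
Frank | NULL   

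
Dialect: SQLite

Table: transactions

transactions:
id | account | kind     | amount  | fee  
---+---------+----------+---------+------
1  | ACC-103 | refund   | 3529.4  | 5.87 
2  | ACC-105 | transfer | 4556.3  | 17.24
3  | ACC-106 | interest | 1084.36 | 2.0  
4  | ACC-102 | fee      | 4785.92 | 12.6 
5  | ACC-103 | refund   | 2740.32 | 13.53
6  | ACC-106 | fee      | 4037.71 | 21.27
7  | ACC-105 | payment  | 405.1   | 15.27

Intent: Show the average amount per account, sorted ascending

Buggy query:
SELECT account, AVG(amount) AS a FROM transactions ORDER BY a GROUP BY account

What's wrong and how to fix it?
Bug: GROUP BY must precede ORDER BY

Fix: Move ORDER BY to the end, after GROUP BY

Corrected query:
SELECT account, AVG(amount) AS a FROM transactions GROUP BY account ORDER BY a

Result:
account | a       
--------+---------
ACC-105 | 2480.7  
ACC-106 | 2561.035
ACC-103 | 3134.86 
ACC-102 | 4785.92 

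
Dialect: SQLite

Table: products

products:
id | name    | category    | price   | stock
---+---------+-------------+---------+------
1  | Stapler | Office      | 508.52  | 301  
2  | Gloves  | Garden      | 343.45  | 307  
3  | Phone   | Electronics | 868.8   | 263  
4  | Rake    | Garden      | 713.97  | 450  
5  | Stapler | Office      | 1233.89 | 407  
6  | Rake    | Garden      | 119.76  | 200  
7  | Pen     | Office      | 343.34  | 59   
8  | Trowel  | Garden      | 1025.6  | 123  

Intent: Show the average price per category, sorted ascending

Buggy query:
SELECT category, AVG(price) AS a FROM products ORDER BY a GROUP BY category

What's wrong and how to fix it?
Bug: ORDER BY appears before GROUP BY; SQL clause order requires GROUP BY first

Fix: Reorder: SELECT … FROM … GROUP BY … ORDER BY …

Corrected query:
SELECT category, AVG(price) AS a FROM products GROUP BY category ORDER BY a

Result:
category    | a      
------------+--------
Garden      | 550.695
Office      | 695.25 
Electronics | 868.8  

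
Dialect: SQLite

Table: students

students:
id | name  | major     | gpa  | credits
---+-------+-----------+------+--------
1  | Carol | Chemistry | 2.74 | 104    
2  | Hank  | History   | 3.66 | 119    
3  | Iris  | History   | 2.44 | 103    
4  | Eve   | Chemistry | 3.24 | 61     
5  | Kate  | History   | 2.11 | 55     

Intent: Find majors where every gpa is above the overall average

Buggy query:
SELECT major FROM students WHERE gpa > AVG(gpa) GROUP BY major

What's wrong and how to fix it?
Bug: WHERE evaluates per row before aggregation, so AVG() is unavailable

Fix: Compute the overall average in a scalar subquery and compare each group's MIN against it in HAVING

Corrected query:
SELECT major FROM students GROUP BY major HAVING MIN(gpa) > (SELECT AVG(gpa) FROM students)

Result:
(no rows)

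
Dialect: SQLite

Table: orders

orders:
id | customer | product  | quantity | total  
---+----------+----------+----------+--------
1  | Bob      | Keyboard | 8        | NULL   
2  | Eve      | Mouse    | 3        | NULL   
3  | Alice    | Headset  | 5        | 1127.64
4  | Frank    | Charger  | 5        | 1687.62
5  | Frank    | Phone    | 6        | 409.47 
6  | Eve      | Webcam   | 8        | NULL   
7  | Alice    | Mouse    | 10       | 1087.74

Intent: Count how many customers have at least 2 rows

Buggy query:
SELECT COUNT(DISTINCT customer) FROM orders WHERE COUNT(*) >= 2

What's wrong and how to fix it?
Bug: WHERE filters individual rows, not groups, so a group-level COUNT is invalid there

Fix: Group first with HAVING COUNT(*) >= 2, then COUNT the resulting groups

Corrected query:
SELECT COUNT(*) FROM (SELECT customer FROM orders GROUP BY customer HAVING COUNT(*) >= 2)

Result:
COUNT(*)
--------
3       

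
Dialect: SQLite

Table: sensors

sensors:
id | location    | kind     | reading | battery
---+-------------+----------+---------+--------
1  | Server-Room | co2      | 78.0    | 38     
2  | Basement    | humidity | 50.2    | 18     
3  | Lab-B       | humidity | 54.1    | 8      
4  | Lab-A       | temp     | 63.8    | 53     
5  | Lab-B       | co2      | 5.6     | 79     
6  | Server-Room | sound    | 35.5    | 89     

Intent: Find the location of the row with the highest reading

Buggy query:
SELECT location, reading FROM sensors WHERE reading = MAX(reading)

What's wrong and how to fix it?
Bug: WHERE is evaluated per row; an aggregate over the whole table isn't defined there

Fix: Use a subquery: WHERE reading = (SELECT MAX(reading) FROM sensors)

Corrected query:
SELECT location, reading FROM sensors WHERE reading = (SELECT MAX(reading) FROM sensors)

Result:
location    | reading
------------+--------
Server-Room | 78     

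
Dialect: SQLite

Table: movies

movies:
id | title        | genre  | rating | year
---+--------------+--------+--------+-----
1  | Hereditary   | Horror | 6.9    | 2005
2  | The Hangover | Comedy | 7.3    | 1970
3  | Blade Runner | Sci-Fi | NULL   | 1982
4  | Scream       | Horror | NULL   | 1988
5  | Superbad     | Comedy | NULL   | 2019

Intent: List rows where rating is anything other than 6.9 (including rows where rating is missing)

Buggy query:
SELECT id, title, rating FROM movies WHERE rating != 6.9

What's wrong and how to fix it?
Bug: Inequality against NULL is unknown, not true; rows with NULL are dropped

Fix: Handle NULL separately with IS NULL alongside the inequality

Corrected query:
SELECT id, title, rating FROM movies WHERE rating != 6.9 OR rating IS NULL

Result:
id | title        | rating
---+--------------+-------
2  | The Hangover | 7.3   
3  | Blade Runner | NULL  
4  | Scream       | NULL  
5  | Superbad     | NULL  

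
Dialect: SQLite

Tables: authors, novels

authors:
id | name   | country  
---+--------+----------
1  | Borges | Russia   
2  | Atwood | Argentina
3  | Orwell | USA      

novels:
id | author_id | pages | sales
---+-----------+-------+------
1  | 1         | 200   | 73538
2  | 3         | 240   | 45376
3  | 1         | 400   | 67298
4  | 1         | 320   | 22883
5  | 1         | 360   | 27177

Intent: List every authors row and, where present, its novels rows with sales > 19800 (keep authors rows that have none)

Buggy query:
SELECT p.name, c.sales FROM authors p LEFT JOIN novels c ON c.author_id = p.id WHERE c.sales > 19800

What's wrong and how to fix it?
Bug: Filtering c.sales in WHERE discards the NULL rows produced by LEFT JOIN, turning it into an inner join

Fix: Move the right-table condition into the ON clause so unmatched parents are kept

Corrected query:
SELECT p.name, c.sales FROM authors p LEFT JOIN novels c ON c.author_id = p.id AND c.sales > 19800

Result:
name   | sales
-------+------
Borges | 22883
Borges | 27177
Borges | 67298
Borges | 73538
Atwood | NULL 
Orwell | 45376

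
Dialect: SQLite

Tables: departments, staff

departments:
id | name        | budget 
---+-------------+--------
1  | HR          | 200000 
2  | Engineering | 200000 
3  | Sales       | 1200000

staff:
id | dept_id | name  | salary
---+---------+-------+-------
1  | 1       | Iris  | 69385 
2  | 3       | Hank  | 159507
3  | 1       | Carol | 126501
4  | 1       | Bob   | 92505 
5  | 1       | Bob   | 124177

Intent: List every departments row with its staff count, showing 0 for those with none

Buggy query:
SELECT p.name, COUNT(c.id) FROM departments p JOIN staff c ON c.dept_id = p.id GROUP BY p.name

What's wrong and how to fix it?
Bug: An inner join excludes parents with zero children

Fix: Switch to LEFT JOIN to retain unmatched parent rows

Corrected query:
SELECT p.name, COUNT(c.id) FROM departments p LEFT JOIN staff c ON c.dept_id = p.id GROUP BY p.name

Result:
name        | COUNT(c.id)
------------+------------
Engineering | 0          
HR          | 4          
Sales       | 1          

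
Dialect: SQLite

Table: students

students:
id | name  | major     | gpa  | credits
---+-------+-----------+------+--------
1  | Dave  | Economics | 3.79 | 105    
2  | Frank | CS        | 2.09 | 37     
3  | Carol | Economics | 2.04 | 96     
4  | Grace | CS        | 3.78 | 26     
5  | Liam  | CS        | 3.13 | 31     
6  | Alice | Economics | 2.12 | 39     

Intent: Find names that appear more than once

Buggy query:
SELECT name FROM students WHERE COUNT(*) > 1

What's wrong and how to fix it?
Bug: WHERE can't reference COUNT(*); aggregates are computed after WHERE

Fix: GROUP BY name, then filter groups with HAVING COUNT(*) > 1

Corrected query:
SELECT name FROM students GROUP BY name HAVING COUNT(*) > 1

Result:
(no rows)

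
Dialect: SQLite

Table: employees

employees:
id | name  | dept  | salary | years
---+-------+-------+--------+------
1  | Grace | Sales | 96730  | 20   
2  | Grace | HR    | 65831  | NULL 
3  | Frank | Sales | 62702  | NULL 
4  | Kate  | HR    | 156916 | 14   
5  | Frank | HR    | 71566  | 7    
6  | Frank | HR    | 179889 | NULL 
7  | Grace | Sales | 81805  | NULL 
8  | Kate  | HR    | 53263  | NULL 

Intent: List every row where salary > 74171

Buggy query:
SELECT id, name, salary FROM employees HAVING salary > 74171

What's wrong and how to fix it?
Bug: HAVING filters the output of aggregation, but this query has no GROUP BY and no aggregate functions, so SQLite rejects it (HAVING clause on a non-aggregate query); the condition here is per row

Fix: Use WHERE for row-level filtering

Corrected query:
SELECT id, name, salary FROM employees WHERE salary > 74171

Result:
id | name  | salary
---+-------+-------
1  | Grace | 96730 
4  | Kate  | 156916
6  | Frank | 179889
7  | Grace | 81805 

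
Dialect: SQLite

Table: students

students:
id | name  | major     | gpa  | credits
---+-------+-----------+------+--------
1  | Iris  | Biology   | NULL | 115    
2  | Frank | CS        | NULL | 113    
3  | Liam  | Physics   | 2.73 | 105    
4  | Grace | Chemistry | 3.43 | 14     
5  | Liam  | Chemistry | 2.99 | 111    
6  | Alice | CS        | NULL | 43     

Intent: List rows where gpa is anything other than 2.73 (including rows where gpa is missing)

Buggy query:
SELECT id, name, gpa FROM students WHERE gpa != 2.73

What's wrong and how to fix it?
Bug: 'gpa != 2.73' is unknown when gpa is NULL, so NULL rows are silently excluded

Fix: Add an explicit OR gpa IS NULL to include the missing-value rows

Corrected query:
SELECT id, name, gpa FROM students WHERE gpa != 2.73 OR gpa IS NULL

Result:
id | name  | gpa 
---+-------+-----
1  | Iris  | NULL
2  | Frank | NULL
4  | Grace | 3.43
5  | Liam  | 2.99
6  | Alice | NULL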